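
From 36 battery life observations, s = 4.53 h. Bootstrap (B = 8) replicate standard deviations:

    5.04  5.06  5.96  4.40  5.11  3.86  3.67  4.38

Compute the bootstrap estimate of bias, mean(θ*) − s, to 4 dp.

bias = +0.1550

mean(θ*) = (5.04 + 5.06 + 5.96 + 4.40 + 5.11 + 3.86 + 3.67 + 4.38) / 8 = 4.68500
bias = 4.68500 − 4.53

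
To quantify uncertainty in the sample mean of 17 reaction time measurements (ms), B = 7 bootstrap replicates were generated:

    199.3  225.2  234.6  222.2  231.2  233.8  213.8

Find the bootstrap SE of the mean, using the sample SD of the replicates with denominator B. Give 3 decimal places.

SE* = 11.772

Bootstrap SE is the standard deviation of the 7 replicate means.
Mean of replicates: (199.3 + 225.2 + 234.6 + 222.2 + 231.2 + 233.8 + 213.8) / 7 = 1560.1000 / 7 = 222.8714
Sum of squared deviations: (−23.5714)² + (+2.3286)² + (+11.7286)² + (−0.6714)² + (+8.3286)² + (+10.9286)² + (−9.0714)² = 970.1343
Variance = 970.1343 / 7 = 138.5906
SE* = √138.5906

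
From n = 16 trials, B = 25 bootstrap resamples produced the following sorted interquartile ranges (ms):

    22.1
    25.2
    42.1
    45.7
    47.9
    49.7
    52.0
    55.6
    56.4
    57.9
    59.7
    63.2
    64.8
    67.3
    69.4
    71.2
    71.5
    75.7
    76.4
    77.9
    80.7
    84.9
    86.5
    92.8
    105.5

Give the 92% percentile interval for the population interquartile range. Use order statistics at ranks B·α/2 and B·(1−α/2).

α = 0.08; lower rank = 25 × 0.040 = 1; upper rank = 25 × 0.960 = 24.
The 1st smallest replicate is 22.1; the 24th is 92.8.

(22.1, 92.8)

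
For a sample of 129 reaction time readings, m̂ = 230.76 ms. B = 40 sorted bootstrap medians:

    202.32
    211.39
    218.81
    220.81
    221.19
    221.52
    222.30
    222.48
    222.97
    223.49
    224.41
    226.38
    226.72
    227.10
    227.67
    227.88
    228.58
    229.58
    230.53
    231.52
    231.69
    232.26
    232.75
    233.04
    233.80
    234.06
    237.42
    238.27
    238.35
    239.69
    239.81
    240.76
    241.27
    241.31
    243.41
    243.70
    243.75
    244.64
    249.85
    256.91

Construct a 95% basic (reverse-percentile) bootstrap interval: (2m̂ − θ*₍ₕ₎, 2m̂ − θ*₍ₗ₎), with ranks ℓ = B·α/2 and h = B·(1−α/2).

Percentile endpoints at ranks 1 and 39: θ*₍1₎ = 202.32, θ*₍39₎ = 249.85.
Basic interval reflects these around m̂:
  lower = 2 × 230.76 − 249.85 = 211.67
  upper = 2 × 230.76 − 202.32 = 259.20

(211.67, 259.20)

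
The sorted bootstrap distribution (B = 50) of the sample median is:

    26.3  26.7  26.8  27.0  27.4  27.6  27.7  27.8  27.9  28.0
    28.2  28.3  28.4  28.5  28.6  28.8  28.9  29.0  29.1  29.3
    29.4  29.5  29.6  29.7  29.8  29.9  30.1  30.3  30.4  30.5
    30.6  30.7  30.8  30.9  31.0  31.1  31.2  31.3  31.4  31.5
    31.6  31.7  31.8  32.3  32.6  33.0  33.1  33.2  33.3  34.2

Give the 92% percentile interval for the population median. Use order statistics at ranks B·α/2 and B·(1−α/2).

α = 0.08; lower rank = 50 × 0.040 = 2; upper rank = 50 × 0.960 = 48.
The 2nd smallest replicate is 26.7; the 48th is 33.2.

(26.7, 33.2)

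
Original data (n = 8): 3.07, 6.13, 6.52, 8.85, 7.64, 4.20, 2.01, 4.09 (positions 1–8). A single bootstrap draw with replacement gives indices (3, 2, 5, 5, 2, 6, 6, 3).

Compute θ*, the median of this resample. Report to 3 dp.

θ* = 6.325

Resample values: 6.52, 6.13, 7.64, 7.64, 6.13, 4.20, 4.20, 6.52.
Sorted: 4.20, 4.20, 6.13, 6.13, 6.52, 6.52, 7.64, 7.64
Median = average of the two middle values = 6.325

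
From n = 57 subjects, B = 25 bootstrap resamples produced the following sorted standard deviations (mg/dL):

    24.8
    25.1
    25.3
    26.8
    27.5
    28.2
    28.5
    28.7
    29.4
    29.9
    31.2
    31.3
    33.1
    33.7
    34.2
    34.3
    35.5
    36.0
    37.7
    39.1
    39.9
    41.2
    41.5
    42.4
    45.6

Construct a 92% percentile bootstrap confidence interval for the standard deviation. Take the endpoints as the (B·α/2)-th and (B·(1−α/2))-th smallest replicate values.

(24.8, 42.4)

α = 0.08; lower rank = 25 × 0.040 = 1; upper rank = 25 × 0.960 = 24.
The 1st smallest replicate is 24.8; the 24th is 42.4.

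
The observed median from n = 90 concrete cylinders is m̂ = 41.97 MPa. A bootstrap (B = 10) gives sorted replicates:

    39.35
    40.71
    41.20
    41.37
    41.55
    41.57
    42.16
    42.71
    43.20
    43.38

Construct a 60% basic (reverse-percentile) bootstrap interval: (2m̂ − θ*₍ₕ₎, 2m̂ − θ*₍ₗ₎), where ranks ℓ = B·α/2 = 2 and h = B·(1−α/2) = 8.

Percentile endpoints at ranks 2 and 8: θ*₍2₎ = 40.71, θ*₍8₎ = 42.71.
Basic interval reflects these around m̂:
  lower = 2 × 41.97 − 42.71 = 41.23
  upper = 2 × 41.97 − 40.71 = 43.23

(41.23, 43.23)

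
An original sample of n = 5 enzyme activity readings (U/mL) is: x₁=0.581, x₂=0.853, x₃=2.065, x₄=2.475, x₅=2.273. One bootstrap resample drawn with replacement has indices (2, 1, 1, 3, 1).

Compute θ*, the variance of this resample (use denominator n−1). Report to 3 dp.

θ* = 0.415

Resample values: 0.853, 0.581, 0.581, 2.065, 0.581.
Mean = 0.9322; sum of squared deviations = 1.6595
s² = 1.6595 / 4 = 0.4149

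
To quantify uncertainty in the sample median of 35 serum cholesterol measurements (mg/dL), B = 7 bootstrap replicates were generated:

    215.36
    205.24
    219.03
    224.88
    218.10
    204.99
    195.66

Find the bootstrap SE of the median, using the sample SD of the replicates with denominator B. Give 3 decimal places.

Bootstrap SE is the standard deviation of the 7 replicate medians.
Mean of replicates: (215.36 + 205.24 + 219.03 + 224.88 + 218.10 + 204.99 + 195.66) / 7 = 1483.2600 / 7 = 211.8943
Sum of squared deviations: (+3.4657)² + (−6.6543)² + (+7.1357)² + (+12.9857)² + (+6.2057)² + (−6.9043)² + (−16.2343)² = 625.5700
Variance = 625.5700 / 7 = 89.3671
SE* = √89.3671

SE* = 9.453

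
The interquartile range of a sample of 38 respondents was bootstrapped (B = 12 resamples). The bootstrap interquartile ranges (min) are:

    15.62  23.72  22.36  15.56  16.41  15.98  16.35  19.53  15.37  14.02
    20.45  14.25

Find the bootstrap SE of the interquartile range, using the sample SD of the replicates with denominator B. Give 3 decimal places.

Bootstrap SE is the standard deviation of the 12 replicate interquartile ranges.
Mean of replicates: (15.62 + 23.72 + 22.36 + 15.56 + 16.41 + 15.98 + 16.35 + 19.53 + 15.37 + 14.02 + 20.45 + 14.25) / 12 = 209.6200 / 12 = 17.4683
Sum of squared deviations: (−1.8483)² + (+6.2517)² + (+4.8917)² + (−1.9083)² + (−1.0583)² + (−1.4883)² + (−1.1183)² + (+2.0617)² + (−2.0983)² + (−3.4483)² + (+2.9817)² + (−3.2183)² = 114.4482
Variance = 114.4482 / 12 = 9.5373
SE* = √9.5373

SE* = 3.088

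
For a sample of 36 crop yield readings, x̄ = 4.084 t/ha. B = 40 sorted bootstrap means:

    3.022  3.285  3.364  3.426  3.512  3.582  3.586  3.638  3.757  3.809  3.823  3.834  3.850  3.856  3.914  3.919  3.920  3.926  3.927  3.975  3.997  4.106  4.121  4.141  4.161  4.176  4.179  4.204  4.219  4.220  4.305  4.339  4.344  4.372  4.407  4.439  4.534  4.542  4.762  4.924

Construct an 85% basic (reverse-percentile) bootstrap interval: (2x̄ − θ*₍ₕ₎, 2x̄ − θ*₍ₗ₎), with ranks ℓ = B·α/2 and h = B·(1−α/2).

(3.634, 4.804)

Percentile endpoints at ranks 3 and 37: θ*₍3₎ = 3.364, θ*₍37₎ = 4.534.
Basic interval reflects these around x̄:
  lower = 2 × 4.084 − 4.534 = 3.634
  upper = 2 × 4.084 − 3.364 = 4.804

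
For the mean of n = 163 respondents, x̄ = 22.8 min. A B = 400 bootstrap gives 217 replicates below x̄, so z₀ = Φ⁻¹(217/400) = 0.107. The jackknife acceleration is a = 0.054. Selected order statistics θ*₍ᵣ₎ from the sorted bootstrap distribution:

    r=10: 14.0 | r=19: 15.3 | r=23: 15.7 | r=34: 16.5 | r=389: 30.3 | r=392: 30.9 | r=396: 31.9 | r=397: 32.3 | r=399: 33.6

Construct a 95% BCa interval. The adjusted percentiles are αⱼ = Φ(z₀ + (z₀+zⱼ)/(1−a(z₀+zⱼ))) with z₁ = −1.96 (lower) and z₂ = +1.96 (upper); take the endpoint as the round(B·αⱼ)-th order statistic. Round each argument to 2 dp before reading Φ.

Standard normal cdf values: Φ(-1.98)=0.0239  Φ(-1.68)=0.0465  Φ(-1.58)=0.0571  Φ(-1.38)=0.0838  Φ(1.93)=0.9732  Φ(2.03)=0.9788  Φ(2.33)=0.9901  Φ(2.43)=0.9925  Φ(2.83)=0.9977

Lower: z₀ + z₁ = 0.107 + (-1.960) = -1.853; 1 − a(z₀+z₁) = 1 − (0.054)(-1.853) = 1.1001; argument = 0.107 + (-1.853)/1.1001 = -1.5775 → -1.58.
α₁ = Φ(-1.58) = 0.0571; rank = round(400 × 0.0571) = 23; θ*₍23₎ = 15.7.
Upper: z₀ + z₂ = 2.067; 1 − a(z₀+z₂) = 0.8884; argument = 2.4337 → 2.43; α₂ = 0.9925; rank = 397; θ*₍397₎ = 32.3.

(15.7, 32.3)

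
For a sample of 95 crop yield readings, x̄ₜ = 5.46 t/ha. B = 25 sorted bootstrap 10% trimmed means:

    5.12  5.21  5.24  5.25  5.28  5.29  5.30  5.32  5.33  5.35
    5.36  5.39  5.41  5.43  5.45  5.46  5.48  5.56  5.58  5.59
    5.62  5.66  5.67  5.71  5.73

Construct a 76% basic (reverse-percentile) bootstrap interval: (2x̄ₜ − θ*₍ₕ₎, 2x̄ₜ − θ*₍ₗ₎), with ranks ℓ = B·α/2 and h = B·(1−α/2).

(5.26, 5.68)

Percentile endpoints at ranks 3 and 22: θ*₍3₎ = 5.24, θ*₍22₎ = 5.66.
Basic interval reflects these around x̄ₜ:
  lower = 2 × 5.46 − 5.66 = 5.26
  upper = 2 × 5.46 − 5.24 = 5.68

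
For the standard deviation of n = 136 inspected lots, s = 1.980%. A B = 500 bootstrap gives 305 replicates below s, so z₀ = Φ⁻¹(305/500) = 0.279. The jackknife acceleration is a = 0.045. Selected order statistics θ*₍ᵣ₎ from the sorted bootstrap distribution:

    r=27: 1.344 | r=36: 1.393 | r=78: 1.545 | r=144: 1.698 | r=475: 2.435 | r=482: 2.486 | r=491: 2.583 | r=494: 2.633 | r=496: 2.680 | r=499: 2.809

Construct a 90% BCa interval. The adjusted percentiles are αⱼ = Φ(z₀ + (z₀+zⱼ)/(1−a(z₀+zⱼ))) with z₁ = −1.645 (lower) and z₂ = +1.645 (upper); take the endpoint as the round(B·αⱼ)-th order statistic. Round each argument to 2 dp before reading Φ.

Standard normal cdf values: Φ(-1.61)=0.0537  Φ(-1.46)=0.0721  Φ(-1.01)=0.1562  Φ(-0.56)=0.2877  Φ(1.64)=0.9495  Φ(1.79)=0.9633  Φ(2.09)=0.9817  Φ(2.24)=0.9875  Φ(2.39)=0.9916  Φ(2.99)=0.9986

Lower: z₀ + z₁ = 0.279 + (-1.645) = -1.366; 1 − a(z₀+z₁) = 1 − (0.045)(-1.366) = 1.0615; argument = 0.279 + (-1.366)/1.0615 = -1.0079 → -1.01.
α₁ = Φ(-1.01) = 0.1562; rank = round(500 × 0.1562) = 78; θ*₍78₎ = 1.545.
Upper: z₀ + z₂ = 1.924; 1 − a(z₀+z₂) = 0.9134; argument = 2.3854 → 2.39; α₂ = 0.9916; rank = 496; θ*₍496₎ = 2.680.

(1.545, 2.680)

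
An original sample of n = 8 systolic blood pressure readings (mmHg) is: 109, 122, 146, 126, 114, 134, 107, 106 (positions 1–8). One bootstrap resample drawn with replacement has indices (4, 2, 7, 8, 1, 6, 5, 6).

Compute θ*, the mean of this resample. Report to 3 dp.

Resample values: 126, 122, 107, 106, 109, 134, 114, 134.
Mean = (126 + 122 + 107 + 106 + 109 + 134 + 114 + 134) / 8 = 952.0 / 8 = 119.000

θ* = 119.000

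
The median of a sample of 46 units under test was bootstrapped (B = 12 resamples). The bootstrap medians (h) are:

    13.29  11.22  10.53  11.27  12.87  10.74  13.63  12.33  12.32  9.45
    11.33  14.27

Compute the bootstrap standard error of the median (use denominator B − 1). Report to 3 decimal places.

Bootstrap SE is the standard deviation of the 12 replicate medians.
Mean of replicates: (13.29 + 11.22 + 10.53 + 11.27 + 12.87 + 10.74 + 13.63 + 12.33 + 12.32 + 9.45 + 11.33 + 14.27) / 12 = 143.2500 / 12 = 11.9375
Sum of squared deviations: (+1.3525)² + (−0.7175)² + (−1.4075)² + (−0.6675)² + (+0.9325)² + (−1.1975)² + (+1.6925)² + (+0.3925)² + (+0.3825)² + (−2.4875)² + (−0.6075)² + (+2.3325)² = 22.2364
Variance = 22.2364 / 11 = 2.0215
SE* = √2.0215

SE* = 1.422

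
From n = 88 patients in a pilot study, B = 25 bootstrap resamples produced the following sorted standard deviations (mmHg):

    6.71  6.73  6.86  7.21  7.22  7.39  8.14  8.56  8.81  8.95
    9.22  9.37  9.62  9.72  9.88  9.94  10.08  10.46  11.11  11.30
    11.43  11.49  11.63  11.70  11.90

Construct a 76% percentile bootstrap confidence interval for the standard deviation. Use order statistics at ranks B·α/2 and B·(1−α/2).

α = 0.24; lower rank = 25 × 0.120 = 3; upper rank = 25 × 0.880 = 22.
The 3rd smallest replicate is 6.86; the 22nd is 11.49.

(6.86, 11.49)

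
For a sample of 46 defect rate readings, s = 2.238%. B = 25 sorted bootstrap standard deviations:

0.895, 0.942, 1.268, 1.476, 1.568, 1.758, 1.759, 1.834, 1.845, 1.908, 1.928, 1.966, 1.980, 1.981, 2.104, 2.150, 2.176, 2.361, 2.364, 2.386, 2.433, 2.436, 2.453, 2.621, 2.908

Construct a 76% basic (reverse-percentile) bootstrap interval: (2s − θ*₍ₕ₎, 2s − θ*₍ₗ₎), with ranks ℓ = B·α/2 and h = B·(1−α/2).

(2.040, 3.208)

Percentile endpoints at ranks 3 and 22: θ*₍3₎ = 1.268, θ*₍22₎ = 2.436.
Basic interval reflects these around s:
  lower = 2 × 2.238 − 2.436 = 2.040
  upper = 2 × 2.238 − 1.268 = 3.208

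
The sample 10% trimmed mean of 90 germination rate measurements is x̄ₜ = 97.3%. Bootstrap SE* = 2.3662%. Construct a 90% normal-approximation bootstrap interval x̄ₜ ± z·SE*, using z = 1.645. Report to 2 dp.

(93.41, 101.19)

Margin = 1.645 × 2.3662 = 3.892
Interval: 97.3 ± 3.892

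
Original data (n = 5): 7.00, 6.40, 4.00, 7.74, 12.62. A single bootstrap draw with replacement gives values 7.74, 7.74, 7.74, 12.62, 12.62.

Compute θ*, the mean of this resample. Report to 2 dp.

θ* = 9.69

Mean = (7.74 + 7.74 + 7.74 + 12.62 + 12.62) / 5 = 48.460 / 5 = 9.69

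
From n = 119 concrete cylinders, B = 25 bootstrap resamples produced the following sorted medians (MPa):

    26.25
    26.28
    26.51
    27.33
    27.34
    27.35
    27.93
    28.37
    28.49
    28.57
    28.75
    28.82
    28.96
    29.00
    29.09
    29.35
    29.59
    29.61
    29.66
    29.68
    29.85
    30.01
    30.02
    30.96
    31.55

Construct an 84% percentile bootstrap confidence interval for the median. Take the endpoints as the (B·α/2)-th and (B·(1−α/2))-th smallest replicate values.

(26.28, 30.02)

α = 0.16; lower rank = 25 × 0.080 = 2; upper rank = 25 × 0.920 = 23.
The 2nd smallest replicate is 26.28; the 23rd is 30.02.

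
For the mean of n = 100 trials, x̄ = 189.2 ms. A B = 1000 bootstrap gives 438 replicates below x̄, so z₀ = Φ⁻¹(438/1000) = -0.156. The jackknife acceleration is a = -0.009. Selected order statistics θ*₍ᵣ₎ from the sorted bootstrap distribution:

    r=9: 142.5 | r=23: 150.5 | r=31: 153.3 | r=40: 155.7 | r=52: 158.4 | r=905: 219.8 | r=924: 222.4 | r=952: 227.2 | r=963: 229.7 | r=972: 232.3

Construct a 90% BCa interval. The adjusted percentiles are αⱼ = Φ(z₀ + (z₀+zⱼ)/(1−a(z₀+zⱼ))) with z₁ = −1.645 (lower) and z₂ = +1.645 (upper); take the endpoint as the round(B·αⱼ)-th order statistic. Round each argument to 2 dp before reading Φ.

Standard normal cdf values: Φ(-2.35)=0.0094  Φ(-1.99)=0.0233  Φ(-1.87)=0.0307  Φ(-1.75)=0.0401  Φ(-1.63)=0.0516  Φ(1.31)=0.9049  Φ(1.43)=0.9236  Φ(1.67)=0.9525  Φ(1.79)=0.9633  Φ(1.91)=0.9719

(150.5, 219.8)

Lower: z₀ + z₁ = -0.156 + (-1.645) = -1.801; 1 − a(z₀+z₁) = 1 − (-0.009)(-1.801) = 0.9838; argument = -0.156 + (-1.801)/0.9838 = -1.9867 → -1.99.
α₁ = Φ(-1.99) = 0.0233; rank = round(1000 × 0.0233) = 23; θ*₍23₎ = 150.5.
Upper: z₀ + z₂ = 1.489; 1 − a(z₀+z₂) = 1.0134; argument = 1.3133 → 1.31; α₂ = 0.9049; rank = 905; θ*₍905₎ = 219.8.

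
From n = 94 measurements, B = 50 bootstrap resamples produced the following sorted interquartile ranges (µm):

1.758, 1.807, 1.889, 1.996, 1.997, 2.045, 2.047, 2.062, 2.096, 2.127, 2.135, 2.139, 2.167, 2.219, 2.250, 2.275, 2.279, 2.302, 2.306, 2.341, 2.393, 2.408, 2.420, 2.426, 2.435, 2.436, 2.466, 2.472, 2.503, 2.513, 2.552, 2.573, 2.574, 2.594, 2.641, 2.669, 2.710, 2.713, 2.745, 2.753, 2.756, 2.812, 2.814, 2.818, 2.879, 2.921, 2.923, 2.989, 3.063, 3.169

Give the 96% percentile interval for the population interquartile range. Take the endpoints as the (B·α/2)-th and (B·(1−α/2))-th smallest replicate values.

α = 0.04; lower rank = 50 × 0.020 = 1; upper rank = 50 × 0.980 = 49.
The 1st smallest replicate is 1.758; the 49th is 3.063.

(1.758, 3.063)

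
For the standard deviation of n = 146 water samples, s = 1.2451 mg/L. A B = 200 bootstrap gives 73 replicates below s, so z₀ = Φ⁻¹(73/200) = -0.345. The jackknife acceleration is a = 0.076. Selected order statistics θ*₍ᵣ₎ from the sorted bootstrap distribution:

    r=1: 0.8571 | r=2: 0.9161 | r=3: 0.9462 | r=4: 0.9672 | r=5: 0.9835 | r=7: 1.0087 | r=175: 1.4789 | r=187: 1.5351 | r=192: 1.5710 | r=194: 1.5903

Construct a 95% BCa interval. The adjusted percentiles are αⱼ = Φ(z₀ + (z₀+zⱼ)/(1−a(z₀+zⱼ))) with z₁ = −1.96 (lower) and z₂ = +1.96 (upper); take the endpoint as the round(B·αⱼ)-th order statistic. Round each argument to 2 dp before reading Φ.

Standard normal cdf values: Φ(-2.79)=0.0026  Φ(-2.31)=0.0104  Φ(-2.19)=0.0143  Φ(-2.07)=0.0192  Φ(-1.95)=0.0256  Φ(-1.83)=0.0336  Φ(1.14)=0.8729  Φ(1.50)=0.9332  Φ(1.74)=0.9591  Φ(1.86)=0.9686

(0.9161, 1.5351)

Lower: z₀ + z₁ = -0.345 + (-1.960) = -2.305; 1 − a(z₀+z₁) = 1 − (0.076)(-2.305) = 1.1752; argument = -0.345 + (-2.305)/1.1752 = -2.3064 → -2.31.
α₁ = Φ(-2.31) = 0.0104; rank = round(200 × 0.0104) = 2; θ*₍2₎ = 0.9161.
Upper: z₀ + z₂ = 1.615; 1 − a(z₀+z₂) = 0.8773; argument = 1.4960 → 1.50; α₂ = 0.9332; rank = 187; θ*₍187₎ = 1.5351.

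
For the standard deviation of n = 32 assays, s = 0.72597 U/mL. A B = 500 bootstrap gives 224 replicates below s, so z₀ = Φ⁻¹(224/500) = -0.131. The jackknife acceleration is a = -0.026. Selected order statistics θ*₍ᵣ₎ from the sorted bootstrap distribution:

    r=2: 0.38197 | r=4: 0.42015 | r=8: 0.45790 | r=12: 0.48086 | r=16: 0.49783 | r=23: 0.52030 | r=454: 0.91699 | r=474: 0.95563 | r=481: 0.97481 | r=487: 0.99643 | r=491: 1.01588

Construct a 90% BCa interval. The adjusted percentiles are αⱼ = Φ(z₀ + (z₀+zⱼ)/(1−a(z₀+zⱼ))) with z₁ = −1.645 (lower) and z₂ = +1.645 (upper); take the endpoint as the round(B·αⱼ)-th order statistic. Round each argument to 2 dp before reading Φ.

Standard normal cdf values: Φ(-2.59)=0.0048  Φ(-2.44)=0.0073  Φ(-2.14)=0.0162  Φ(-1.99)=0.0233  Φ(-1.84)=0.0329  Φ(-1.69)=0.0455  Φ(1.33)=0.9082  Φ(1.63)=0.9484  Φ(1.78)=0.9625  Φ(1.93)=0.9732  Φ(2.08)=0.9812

(0.48086, 0.91699)

Lower: z₀ + z₁ = -0.131 + (-1.645) = -1.776; 1 − a(z₀+z₁) = 1 − (-0.026)(-1.776) = 0.9538; argument = -0.131 + (-1.776)/0.9538 = -1.9930 → -1.99.
α₁ = Φ(-1.99) = 0.0233; rank = round(500 × 0.0233) = 12; θ*₍12₎ = 0.48086.
Upper: z₀ + z₂ = 1.514; 1 − a(z₀+z₂) = 1.0394; argument = 1.3257 → 1.33; α₂ = 0.9082; rank = 454; θ*₍454₎ = 0.91699.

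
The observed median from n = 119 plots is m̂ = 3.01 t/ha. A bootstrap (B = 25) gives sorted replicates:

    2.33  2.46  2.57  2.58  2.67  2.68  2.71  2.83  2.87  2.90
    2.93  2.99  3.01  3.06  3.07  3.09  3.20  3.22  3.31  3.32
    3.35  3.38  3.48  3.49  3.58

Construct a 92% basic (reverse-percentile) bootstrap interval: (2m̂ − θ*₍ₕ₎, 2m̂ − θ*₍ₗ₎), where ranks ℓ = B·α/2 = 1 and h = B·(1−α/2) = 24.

(2.53, 3.69)

Percentile endpoints at ranks 1 and 24: θ*₍1₎ = 2.33, θ*₍24₎ = 3.49.
Basic interval reflects these around m̂:
  lower = 2 × 3.01 − 3.49 = 2.53
  upper = 2 × 3.01 − 2.33 = 3.69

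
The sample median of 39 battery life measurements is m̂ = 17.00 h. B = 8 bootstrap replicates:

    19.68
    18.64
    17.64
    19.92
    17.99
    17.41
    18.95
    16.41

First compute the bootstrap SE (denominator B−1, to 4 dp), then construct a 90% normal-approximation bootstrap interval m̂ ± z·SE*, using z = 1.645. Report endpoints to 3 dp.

Mean of replicates = 18.3300; sum of squared deviations = 9.9556; SE* = √(9.9556/7) = 1.1926
Margin = 1.645 × 1.1926 = 1.9618
Interval: 17.00 ± 1.9618

(15.038, 18.962)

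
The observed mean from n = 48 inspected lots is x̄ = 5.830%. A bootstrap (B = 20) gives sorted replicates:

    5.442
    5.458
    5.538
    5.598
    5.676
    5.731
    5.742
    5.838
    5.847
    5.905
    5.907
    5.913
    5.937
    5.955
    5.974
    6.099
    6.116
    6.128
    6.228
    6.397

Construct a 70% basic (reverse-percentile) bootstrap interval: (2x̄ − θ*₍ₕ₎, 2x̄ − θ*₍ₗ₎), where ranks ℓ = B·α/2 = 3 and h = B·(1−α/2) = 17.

Percentile endpoints at ranks 3 and 17: θ*₍3₎ = 5.538, θ*₍17₎ = 6.116.
Basic interval reflects these around x̄:
  lower = 2 × 5.830 − 6.116 = 5.544
  upper = 2 × 5.830 − 5.538 = 6.122

(5.544, 6.122)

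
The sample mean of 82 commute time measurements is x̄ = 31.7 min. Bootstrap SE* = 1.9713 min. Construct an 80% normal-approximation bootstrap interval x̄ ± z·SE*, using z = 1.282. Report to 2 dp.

Margin = 1.282 × 1.9713 = 2.527
Interval: 31.7 ± 2.527

(29.17, 34.23)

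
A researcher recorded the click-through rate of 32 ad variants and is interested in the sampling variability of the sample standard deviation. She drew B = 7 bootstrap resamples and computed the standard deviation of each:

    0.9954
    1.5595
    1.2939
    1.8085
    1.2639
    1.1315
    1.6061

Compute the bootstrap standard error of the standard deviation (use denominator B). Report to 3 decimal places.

SE* = 0.267

Bootstrap SE is the standard deviation of the 7 replicate standard deviations.
Mean of replicates: (0.9954 + 1.5595 + 1.2939 + 1.8085 + 1.2639 + 1.1315 + 1.6061) / 7 = 9.65880 / 7 = 1.37983
Sum of squared deviations: (−0.38443)² + (+0.17967)² + (−0.08593)² + (+0.42867)² + (−0.11593)² + (−0.24833)² + (+0.22627)² = 0.49752
Variance = 0.49752 / 7 = 0.07107
SE* = √0.07107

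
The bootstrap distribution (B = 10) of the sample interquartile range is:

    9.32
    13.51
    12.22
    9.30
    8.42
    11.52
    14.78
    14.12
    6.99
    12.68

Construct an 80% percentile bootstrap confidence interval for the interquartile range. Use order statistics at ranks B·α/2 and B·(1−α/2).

Sorted replicates: 6.99, 8.42, 9.30, 9.32, 11.52, 12.22, 12.68, 13.51, 14.12, 14.78
α = 0.20; lower rank = 10 × 0.100 = 1; upper rank = 10 × 0.900 = 9.
The 1st smallest replicate is 6.99; the 9th is 14.12.

(6.99, 14.12)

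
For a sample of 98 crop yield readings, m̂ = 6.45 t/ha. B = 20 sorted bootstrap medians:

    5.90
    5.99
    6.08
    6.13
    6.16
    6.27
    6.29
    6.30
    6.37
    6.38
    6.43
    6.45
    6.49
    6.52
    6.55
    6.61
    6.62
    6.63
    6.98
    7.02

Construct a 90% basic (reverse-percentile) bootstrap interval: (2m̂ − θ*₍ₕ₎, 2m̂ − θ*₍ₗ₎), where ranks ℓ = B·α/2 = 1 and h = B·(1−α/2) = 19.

(5.92, 7.00)

Percentile endpoints at ranks 1 and 19: θ*₍1₎ = 5.90, θ*₍19₎ = 6.98.
Basic interval reflects these around m̂:
  lower = 2 × 6.45 − 6.98 = 5.92
  upper = 2 × 6.45 − 5.90 = 7.00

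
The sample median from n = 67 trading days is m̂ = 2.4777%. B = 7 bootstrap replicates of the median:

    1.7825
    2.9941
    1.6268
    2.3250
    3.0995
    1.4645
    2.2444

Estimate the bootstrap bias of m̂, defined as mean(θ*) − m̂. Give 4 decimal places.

bias = −0.2582

mean(θ*) = (1.7825 + 2.9941 + 1.6268 + 2.3250 + 3.0995 + 1.4645 + 2.2444) / 7 = 2.21954
bias = 2.21954 − 2.4777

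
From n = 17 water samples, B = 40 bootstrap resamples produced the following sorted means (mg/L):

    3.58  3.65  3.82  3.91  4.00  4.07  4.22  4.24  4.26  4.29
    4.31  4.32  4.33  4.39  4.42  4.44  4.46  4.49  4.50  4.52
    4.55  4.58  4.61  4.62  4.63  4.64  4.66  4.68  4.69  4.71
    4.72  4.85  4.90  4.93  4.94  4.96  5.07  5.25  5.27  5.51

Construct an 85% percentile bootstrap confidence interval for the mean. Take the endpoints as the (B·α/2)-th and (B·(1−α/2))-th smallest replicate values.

(3.82, 5.07)

α = 0.15; lower rank = 40 × 0.075 = 3; upper rank = 40 × 0.925 = 37.
The 3rd smallest replicate is 3.82; the 37th is 5.07.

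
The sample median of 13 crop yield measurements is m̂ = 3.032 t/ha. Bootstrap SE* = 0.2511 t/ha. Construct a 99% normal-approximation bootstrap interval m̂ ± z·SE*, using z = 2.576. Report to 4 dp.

(2.3852, 3.6788)

Margin = 2.576 × 0.2511 = 0.64683
Interval: 3.032 ± 0.64683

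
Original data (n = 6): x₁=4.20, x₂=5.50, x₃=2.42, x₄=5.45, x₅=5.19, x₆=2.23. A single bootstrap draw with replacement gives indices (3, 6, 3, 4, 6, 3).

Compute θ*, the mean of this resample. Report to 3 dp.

Resample values: 2.42, 2.23, 2.42, 5.45, 2.23, 2.42.
Mean = (2.42 + 2.23 + 2.42 + 5.45 + 2.23 + 2.42) / 6 = 17.170 / 6 = 2.862

θ* = 2.862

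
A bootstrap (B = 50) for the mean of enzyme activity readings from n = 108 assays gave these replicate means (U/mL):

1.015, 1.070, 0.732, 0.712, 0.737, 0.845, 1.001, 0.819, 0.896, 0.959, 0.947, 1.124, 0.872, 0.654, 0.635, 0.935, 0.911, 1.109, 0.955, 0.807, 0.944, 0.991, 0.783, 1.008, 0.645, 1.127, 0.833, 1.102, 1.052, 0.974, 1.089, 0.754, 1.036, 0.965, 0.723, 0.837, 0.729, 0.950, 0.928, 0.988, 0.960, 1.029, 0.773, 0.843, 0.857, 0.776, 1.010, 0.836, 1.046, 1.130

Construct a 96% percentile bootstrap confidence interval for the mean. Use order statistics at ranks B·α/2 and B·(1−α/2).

Sorted replicates: 0.635, 0.645, 0.654, 0.712, 0.723, 0.729, 0.732, 0.737, 0.754, 0.773, 0.776, 0.783, 0.807, 0.819, 0.833, 0.836, 0.837, 0.843, 0.845, 0.857, 0.872, 0.896, 0.911, 0.928, 0.935, 0.944, 0.947, 0.950, 0.955, 0.959, 0.960, 0.965, 0.974, 0.988, 0.991, 1.001, 1.008, 1.010, 1.015, 1.029, 1.036, 1.046, 1.052, 1.070, 1.089, 1.102, 1.109, 1.124, 1.127, 1.130
α = 0.04; lower rank = 50 × 0.020 = 1; upper rank = 50 × 0.980 = 49.
The 1st smallest replicate is 0.635; the 49th is 1.127.

(0.635, 1.127)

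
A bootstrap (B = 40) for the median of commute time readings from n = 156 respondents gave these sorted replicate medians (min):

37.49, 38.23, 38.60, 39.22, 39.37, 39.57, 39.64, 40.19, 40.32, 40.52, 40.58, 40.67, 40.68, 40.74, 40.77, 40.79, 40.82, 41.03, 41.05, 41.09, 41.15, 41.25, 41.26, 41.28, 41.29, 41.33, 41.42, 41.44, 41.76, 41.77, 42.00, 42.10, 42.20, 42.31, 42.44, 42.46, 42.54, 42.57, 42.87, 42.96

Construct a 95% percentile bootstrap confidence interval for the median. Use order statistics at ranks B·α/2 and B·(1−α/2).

α = 0.05; lower rank = 40 × 0.025 = 1; upper rank = 40 × 0.975 = 39.
The 1st smallest replicate is 37.49; the 39th is 42.87.

(37.49, 42.87)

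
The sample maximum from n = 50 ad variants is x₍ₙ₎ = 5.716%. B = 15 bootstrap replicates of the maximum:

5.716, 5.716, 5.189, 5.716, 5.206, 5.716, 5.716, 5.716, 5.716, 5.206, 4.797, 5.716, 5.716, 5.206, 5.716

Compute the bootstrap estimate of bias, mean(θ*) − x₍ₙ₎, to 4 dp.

mean(θ*) = (5.716 + 5.716 + 5.189 + 5.716 + 5.206 + 5.716 + 5.716 + 5.716 + 5.716 + 5.206 + 4.797 + 5.716 + 5.716 + 5.206 + 5.716) / 15 = 5.51760
bias = 5.51760 − 5.716

bias = −0.1984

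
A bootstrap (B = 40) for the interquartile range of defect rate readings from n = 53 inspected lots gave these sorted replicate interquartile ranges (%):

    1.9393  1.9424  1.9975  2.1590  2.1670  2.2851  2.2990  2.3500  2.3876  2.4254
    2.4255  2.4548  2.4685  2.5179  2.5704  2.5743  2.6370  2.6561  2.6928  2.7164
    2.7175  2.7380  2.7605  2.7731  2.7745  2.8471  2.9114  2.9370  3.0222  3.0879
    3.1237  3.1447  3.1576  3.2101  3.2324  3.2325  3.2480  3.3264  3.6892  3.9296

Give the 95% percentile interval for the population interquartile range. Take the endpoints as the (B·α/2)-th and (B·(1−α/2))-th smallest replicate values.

α = 0.05; lower rank = 40 × 0.025 = 1; upper rank = 40 × 0.975 = 39.
The 1st smallest replicate is 1.9393; the 39th is 3.6892.

(1.9393, 3.6892)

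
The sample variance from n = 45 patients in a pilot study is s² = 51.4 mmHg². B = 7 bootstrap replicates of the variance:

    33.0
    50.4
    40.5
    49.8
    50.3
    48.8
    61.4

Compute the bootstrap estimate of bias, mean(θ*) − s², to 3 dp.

bias = −3.657

mean(θ*) = (33.0 + 50.4 + 40.5 + 49.8 + 50.3 + 48.8 + 61.4) / 7 = 47.7429
bias = 47.7429 − 51.4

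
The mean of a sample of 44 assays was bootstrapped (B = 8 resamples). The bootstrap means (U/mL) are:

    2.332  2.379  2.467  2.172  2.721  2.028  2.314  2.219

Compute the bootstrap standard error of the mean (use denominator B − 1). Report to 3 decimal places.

Bootstrap SE is the standard deviation of the 8 replicate means.
Mean of replicates: (2.332 + 2.379 + 2.467 + 2.172 + 2.721 + 2.028 + 2.314 + 2.219) / 8 = 18.6320 / 8 = 2.3290
Sum of squared deviations: (+0.0030)² + (+0.0500)² + (+0.1380)² + (−0.1570)² + (+0.3920)² + (−0.3010)² + (−0.0150)² + (−0.1100)² = 0.3028
Variance = 0.3028 / 7 = 0.0433
SE* = √0.0433

SE* = 0.208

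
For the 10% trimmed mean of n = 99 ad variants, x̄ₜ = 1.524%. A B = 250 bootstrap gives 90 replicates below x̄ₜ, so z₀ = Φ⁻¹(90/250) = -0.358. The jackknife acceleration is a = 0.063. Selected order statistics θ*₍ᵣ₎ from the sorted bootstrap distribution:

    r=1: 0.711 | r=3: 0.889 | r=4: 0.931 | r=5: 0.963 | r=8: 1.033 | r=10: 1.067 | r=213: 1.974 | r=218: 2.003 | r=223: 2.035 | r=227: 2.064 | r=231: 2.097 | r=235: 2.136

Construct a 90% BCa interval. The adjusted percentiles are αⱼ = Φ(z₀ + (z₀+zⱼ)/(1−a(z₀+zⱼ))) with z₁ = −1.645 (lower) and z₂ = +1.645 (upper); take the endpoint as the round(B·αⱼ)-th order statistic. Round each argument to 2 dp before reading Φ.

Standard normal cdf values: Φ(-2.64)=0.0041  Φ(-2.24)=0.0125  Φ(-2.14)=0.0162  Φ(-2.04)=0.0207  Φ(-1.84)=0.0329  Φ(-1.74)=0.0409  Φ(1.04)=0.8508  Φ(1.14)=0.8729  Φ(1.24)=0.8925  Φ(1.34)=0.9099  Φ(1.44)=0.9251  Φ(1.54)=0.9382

(0.931, 1.974)

Lower: z₀ + z₁ = -0.358 + (-1.645) = -2.003; 1 − a(z₀+z₁) = 1 − (0.063)(-2.003) = 1.1262; argument = -0.358 + (-2.003)/1.1262 = -2.1366 → -2.14.
α₁ = Φ(-2.14) = 0.0162; rank = round(250 × 0.0162) = 4; θ*₍4₎ = 0.931.
Upper: z₀ + z₂ = 1.287; 1 − a(z₀+z₂) = 0.9189; argument = 1.0426 → 1.04; α₂ = 0.8508; rank = 213; θ*₍213₎ = 1.974.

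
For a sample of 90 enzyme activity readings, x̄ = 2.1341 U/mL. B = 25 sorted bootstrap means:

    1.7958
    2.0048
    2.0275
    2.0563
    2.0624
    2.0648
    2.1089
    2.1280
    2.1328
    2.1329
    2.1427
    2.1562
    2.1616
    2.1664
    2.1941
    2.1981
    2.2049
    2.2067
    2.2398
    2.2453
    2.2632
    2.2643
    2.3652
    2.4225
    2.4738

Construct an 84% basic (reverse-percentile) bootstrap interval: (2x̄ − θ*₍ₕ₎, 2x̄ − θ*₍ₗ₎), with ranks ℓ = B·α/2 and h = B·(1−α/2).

Percentile endpoints at ranks 2 and 23: θ*₍2₎ = 2.0048, θ*₍23₎ = 2.3652.
Basic interval reflects these around x̄:
  lower = 2 × 2.1341 − 2.3652 = 1.9030
  upper = 2 × 2.1341 − 2.0048 = 2.2634

(1.9030, 2.2634)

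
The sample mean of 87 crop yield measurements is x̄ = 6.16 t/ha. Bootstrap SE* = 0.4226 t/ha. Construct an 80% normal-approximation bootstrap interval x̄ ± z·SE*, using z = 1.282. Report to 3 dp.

(5.618, 6.702)

Margin = 1.282 × 0.4226 = 0.5418
Interval: 6.16 ± 0.5418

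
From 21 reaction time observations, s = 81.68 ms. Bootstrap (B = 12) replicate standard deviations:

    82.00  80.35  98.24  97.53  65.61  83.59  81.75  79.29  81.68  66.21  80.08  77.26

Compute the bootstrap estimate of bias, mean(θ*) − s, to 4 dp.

mean(θ*) = (82.00 + 80.35 + 98.24 + 97.53 + 65.61 + 83.59 + 81.75 + 79.29 + 81.68 + 66.21 + 80.08 + 77.26) / 12 = 81.13250
bias = 81.13250 − 81.68

bias = −0.5475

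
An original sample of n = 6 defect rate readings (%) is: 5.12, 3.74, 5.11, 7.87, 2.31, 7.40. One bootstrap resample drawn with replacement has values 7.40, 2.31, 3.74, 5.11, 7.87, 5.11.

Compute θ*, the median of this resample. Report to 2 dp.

θ* = 5.11

Sorted: 2.31, 3.74, 5.11, 5.11, 7.40, 7.87
Median = average of the two middle values = 5.11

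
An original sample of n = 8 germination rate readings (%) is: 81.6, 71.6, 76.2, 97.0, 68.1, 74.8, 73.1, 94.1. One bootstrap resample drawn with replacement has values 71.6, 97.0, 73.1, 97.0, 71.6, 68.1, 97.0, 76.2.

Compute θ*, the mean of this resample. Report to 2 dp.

Mean = (71.6 + 97.0 + 73.1 + 97.0 + 71.6 + 68.1 + 97.0 + 76.2) / 8 = 651.60 / 8 = 81.45

θ* = 81.45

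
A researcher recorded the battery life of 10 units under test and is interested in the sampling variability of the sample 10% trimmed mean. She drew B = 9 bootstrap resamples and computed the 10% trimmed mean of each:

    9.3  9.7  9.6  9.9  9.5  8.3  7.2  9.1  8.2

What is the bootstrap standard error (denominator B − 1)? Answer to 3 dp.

SE* = 0.893

Bootstrap SE is the standard deviation of the 9 replicate 10% trimmed means.
Mean of replicates: (9.3 + 9.7 + 9.6 + 9.9 + 9.5 + 8.3 + 7.2 + 9.1 + 8.2) / 9 = 80.8000 / 9 = 8.9778
Sum of squared deviations: (+0.3222)² + (+0.7222)² + (+0.6222)² + (+0.9222)² + (+0.5222)² + (−0.6778)² + (−1.7778)² + (+0.1222)² + (−0.7778)² = 6.3756
Variance = 6.3756 / 8 = 0.7969
SE* = √0.7969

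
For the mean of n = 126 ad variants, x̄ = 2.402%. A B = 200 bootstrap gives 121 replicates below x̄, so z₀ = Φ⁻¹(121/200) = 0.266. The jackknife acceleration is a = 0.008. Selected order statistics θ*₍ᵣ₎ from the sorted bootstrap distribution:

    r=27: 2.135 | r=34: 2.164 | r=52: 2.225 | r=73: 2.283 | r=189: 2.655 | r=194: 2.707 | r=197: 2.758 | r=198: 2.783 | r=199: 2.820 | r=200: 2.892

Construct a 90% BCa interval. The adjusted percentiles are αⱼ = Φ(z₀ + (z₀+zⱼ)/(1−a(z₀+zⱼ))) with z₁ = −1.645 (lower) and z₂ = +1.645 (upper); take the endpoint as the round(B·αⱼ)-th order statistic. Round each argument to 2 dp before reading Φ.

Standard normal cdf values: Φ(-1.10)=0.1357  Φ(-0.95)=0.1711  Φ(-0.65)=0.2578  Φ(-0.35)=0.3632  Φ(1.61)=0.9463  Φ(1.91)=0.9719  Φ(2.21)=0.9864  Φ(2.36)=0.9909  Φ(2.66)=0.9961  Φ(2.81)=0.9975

(2.135, 2.758)

Lower: z₀ + z₁ = 0.266 + (-1.645) = -1.379; 1 − a(z₀+z₁) = 1 − (0.008)(-1.379) = 1.0110; argument = 0.266 + (-1.379)/1.0110 = -1.0980 → -1.10.
α₁ = Φ(-1.10) = 0.1357; rank = round(200 × 0.1357) = 27; θ*₍27₎ = 2.135.
Upper: z₀ + z₂ = 1.911; 1 − a(z₀+z₂) = 0.9847; argument = 2.2067 → 2.21; α₂ = 0.9864; rank = 197; θ*₍197₎ = 2.758.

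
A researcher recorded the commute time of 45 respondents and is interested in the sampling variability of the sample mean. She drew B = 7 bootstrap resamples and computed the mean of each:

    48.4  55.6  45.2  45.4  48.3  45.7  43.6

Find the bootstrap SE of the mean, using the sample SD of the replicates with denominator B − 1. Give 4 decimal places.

Bootstrap SE is the standard deviation of the 7 replicate means.
Mean of replicates: (48.4 + 55.6 + 45.2 + 45.4 + 48.3 + 45.7 + 43.6) / 7 = 332.20000 / 7 = 47.45714
Sum of squared deviations: (+0.94286)² + (+8.14286)² + (−2.25714)² + (−2.05714)² + (+0.84286)² + (−1.75714)² + (−3.85714)² = 95.19714
Variance = 95.19714 / 6 = 15.86619
SE* = √15.86619

SE* = 3.9832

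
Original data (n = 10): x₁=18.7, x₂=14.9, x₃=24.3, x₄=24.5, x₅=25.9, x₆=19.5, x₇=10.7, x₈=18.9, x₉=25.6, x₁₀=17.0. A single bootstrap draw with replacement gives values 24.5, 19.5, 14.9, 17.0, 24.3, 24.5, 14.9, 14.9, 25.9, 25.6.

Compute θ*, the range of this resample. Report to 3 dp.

Range = 25.9 − 14.9 = 11.000

θ* = 11.000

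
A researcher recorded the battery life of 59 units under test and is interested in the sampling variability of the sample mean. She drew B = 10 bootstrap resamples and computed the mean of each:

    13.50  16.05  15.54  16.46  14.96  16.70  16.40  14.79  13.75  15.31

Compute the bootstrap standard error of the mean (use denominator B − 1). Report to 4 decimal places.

SE* = 1.1122

Bootstrap SE is the standard deviation of the 10 replicate means.
Mean of replicates: (13.50 + 16.05 + 15.54 + 16.46 + 14.96 + 16.70 + 16.40 + 14.79 + 13.75 + 15.31) / 10 = 153.46000 / 10 = 15.34600
Sum of squared deviations: (−1.84600)² + (+0.70400)² + (+0.19400)² + (+1.11400)² + (−0.38600)² + (+1.35400)² + (+1.05400)² + (−0.55600)² + (−1.59600)² + (−0.03600)² = 11.13284
Variance = 11.13284 / 9 = 1.23698
SE* = √1.23698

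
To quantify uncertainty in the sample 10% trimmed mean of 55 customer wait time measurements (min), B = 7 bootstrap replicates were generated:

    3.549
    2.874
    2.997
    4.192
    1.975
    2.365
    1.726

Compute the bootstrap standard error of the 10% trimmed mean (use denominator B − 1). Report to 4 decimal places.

SE* = 0.8723

Bootstrap SE is the standard deviation of the 7 replicate 10% trimmed means.
Mean of replicates: (3.549 + 2.874 + 2.997 + 4.192 + 1.975 + 2.365 + 1.726) / 7 = 19.67800 / 7 = 2.81114
Sum of squared deviations: (+0.73786)² + (+0.06286)² + (+0.18586)² + (+1.38086)² + (−0.83614)² + (−0.44614)² + (−1.08514)² = 4.56541
Variance = 4.56541 / 6 = 0.76090
SE* = √0.76090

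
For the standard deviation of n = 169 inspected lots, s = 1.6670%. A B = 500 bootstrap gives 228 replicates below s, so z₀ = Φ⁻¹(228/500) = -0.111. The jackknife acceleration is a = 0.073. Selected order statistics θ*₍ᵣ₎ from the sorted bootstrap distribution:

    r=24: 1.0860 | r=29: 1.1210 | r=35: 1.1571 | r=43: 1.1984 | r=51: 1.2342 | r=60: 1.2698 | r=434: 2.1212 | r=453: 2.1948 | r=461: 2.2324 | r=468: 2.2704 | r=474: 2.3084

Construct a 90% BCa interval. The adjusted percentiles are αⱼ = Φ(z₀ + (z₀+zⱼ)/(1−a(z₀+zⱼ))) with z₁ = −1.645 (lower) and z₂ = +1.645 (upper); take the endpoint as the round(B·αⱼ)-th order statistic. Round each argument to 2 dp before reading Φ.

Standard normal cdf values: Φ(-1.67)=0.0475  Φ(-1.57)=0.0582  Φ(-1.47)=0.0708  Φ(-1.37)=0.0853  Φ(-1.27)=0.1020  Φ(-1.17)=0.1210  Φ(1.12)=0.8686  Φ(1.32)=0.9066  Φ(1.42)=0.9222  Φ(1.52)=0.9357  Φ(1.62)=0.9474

(1.0860, 2.3084)

Lower: z₀ + z₁ = -0.111 + (-1.645) = -1.756; 1 − a(z₀+z₁) = 1 − (0.073)(-1.756) = 1.1282; argument = -0.111 + (-1.756)/1.1282 = -1.6675 → -1.67.
α₁ = Φ(-1.67) = 0.0475; rank = round(500 × 0.0475) = 24; θ*₍24₎ = 1.0860.
Upper: z₀ + z₂ = 1.534; 1 − a(z₀+z₂) = 0.8880; argument = 1.6164 → 1.62; α₂ = 0.9474; rank = 474; θ*₍474₎ = 2.3084.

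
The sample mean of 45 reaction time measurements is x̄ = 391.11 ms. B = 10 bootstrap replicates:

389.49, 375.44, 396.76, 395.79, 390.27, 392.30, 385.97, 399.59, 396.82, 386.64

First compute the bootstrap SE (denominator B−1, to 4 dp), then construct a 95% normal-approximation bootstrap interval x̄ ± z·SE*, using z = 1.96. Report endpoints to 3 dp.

(377.180, 405.040)

Mean of replicates = 390.9070; sum of squared deviations = 454.6228; SE* = √(454.6228/9) = 7.1073
Margin = 1.96 × 7.1073 = 13.9303
Interval: 391.11 ± 13.9303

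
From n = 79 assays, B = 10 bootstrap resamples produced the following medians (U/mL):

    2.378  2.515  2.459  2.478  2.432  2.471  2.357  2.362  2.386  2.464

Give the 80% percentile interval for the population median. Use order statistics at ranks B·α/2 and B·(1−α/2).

Sorted replicates: 2.357, 2.362, 2.378, 2.386, 2.432, 2.459, 2.464, 2.471, 2.478, 2.515
α = 0.20; lower rank = 10 × 0.100 = 1; upper rank = 10 × 0.900 = 9.
The 1st smallest replicate is 2.357; the 9th is 2.478.

(2.357, 2.478)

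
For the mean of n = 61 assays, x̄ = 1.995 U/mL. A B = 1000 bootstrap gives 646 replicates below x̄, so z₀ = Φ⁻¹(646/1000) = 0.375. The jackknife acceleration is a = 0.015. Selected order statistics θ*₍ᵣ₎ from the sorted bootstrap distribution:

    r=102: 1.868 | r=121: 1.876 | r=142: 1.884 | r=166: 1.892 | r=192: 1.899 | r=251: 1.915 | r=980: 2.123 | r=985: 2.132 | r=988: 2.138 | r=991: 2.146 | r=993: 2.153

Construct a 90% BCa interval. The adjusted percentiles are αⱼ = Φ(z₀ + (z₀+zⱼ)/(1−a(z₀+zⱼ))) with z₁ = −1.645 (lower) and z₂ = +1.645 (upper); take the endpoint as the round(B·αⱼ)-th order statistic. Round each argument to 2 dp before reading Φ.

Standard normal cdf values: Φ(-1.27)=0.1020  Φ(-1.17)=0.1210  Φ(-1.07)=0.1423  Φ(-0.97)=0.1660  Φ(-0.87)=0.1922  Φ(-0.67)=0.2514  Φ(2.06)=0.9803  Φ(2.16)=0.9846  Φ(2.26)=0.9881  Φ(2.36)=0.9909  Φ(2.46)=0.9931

(1.899, 2.153)

Lower: z₀ + z₁ = 0.375 + (-1.645) = -1.270; 1 − a(z₀+z₁) = 1 − (0.015)(-1.270) = 1.0191; argument = 0.375 + (-1.270)/1.0191 = -0.8713 → -0.87.
α₁ = Φ(-0.87) = 0.1922; rank = round(1000 × 0.1922) = 192; θ*₍192₎ = 1.899.
Upper: z₀ + z₂ = 2.020; 1 − a(z₀+z₂) = 0.9697; argument = 2.4581 → 2.46; α₂ = 0.9931; rank = 993; θ*₍993₎ = 2.153.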